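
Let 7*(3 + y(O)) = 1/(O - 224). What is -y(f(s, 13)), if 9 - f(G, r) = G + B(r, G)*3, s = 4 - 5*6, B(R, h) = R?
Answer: 4789/1596 ≈ 3.0006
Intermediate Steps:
s = -26 (s = 4 - 30 = -26)
f(G, r) = 9 - G - 3*r (f(G, r) = 9 - (G + r*3) = 9 - (G + 3*r) = 9 + (-G - 3*r) = 9 - G - 3*r)
y(O) = -3 + 1/(7*(-224 + O)) (y(O) = -3 + 1/(7*(O - 224)) = -3 + 1/(7*(-224 + O)))
-y(f(s, 13)) = -(4705 - 21*(9 - 1*(-26) - 3*13))/(7*(-224 + (9 - 1*(-26) - 3*13))) = -(4705 - 21*(9 + 26 - 39))/(7*(-224 + (9 + 26 - 39))) = -(4705 - 21*(-4))/(7*(-224 - 4)) = -(4705 + 84)/(7*(-228)) = -(-1)*4789/(7*228) = -1*(-4789/1596) = 4789/1596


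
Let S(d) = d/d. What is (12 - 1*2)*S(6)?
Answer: 10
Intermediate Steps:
S(d) = 1
(12 - 1*2)*S(6) = (12 - 1*2)*1 = (12 - 2)*1 = 10*1 = 10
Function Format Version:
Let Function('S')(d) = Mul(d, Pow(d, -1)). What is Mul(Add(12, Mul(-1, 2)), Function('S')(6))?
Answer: 10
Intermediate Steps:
Function('S')(d) = 1
Mul(Add(12, Mul(-1, 2)), Function('S')(6)) = Mul(Add(12, Mul(-1, 2)), 1) = Mul(Add(12, -2), 1) = Mul(10, 1) = 10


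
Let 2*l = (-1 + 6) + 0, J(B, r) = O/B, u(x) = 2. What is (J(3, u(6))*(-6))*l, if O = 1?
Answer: -5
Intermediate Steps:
J(B, r) = 1/B
l = 5/2 (l = ((-1 + 6) + 0)/2 = (5 + 0)/2 = (½)*5 = 5/2 ≈ 2.5000)
(J(3, u(6))*(-6))*l = (-6/3)*(5/2) = ((⅓)*(-6))*(5/2) = -2*5/2 = -5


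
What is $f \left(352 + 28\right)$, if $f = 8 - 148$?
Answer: $-53200$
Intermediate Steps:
$f = -140$ ($f = 8 - 148 = -140$)
$f \left(352 + 28\right) = - 140 \left(352 + 28\right) = \left(-140\right) 380 = -53200$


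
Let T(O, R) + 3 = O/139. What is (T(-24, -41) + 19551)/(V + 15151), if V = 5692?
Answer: 2717148/2897177 ≈ 0.93786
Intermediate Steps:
T(O, R) = -3 + O/139
(T(-24, -41) + 19551)/(V + 15151) = ((-3 + (1/139)*(-24)) + 19551)/(5692 + 15151) = ((-3 - 24/139) + 19551)/20843 = (-441/139 + 19551)*(1/20843) = (2717148/139)*(1/20843) = 2717148/2897177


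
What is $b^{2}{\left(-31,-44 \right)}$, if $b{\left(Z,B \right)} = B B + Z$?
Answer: $3629025$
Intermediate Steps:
$b{\left(Z,B \right)} = Z + B^{2}$ ($b{\left(Z,B \right)} = B^{2} + Z = Z + B^{2}$)
$b^{2}{\left(-31,-44 \right)} = \left(-31 + \left(-44\right)^{2}\right)^{2} = \left(-31 + 1936\right)^{2} = 1905^{2} = 3629025$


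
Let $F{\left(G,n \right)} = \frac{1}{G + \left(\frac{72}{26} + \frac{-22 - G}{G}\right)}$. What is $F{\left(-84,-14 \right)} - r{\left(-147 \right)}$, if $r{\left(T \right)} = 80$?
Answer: $- \frac{3580946}{44755} \approx -80.012$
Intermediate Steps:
$F{\left(G,n \right)} = \frac{1}{\frac{36}{13} + G + \frac{-22 - G}{G}}$ ($F{\left(G,n \right)} = \frac{1}{G + \left(72 \cdot \frac{1}{26} + \frac{-22 - G}{G}\right)} = \frac{1}{G + \left(\frac{36}{13} + \frac{-22 - G}{G}\right)} = \frac{1}{\frac{36}{13} + G + \frac{-22 - G}{G}}$)
$F{\left(-84,-14 \right)} - r{\left(-147 \right)} = 13 \left(-84\right) \frac{1}{-286 + 13 \left(-84\right)^{2} + 23 \left(-84\right)} - 80 = 13 \left(-84\right) \frac{1}{-286 + 13 \cdot 7056 - 1932} - 80 = 13 \left(-84\right) \frac{1}{-286 + 91728 - 1932} - 80 = 13 \left(-84\right) \frac{1}{89510} - 80 = - \frac{546}{44755} - 80 = - \frac{3580946}{44755}$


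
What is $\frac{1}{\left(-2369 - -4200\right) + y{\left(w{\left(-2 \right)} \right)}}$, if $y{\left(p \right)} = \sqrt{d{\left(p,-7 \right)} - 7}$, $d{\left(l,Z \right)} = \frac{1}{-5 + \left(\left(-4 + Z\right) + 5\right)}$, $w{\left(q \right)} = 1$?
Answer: $\frac{20141}{36878249} - \frac{i \sqrt{858}}{36878249} \approx 0.00054615 - 7.9428 \cdot 10^{-7} i$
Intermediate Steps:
$d{\left(l,Z \right)} = \frac{1}{-4 + Z}$ ($d{\left(l,Z \right)} = \frac{1}{-5 + \left(1 + Z\right)} = \frac{1}{-4 + Z}$)
$y{\left(p \right)} = \frac{i \sqrt{858}}{11}$ ($y{\left(p \right)} = \sqrt{\frac{1}{-4 - 7} - 7} = \sqrt{\frac{1}{-11} - 7} = \sqrt{- \frac{1}{11} - 7} = \sqrt{- \frac{78}{11}} = \frac{i \sqrt{858}}{11}$)
$\frac{1}{\left(-2369 - -4200\right) + y{\left(w{\left(-2 \right)} \right)}} = \frac{1}{\left(-2369 - -4200\right) + \frac{i \sqrt{858}}{11}} = \frac{1}{\left(-2369 + 4200\right) + \frac{i \sqrt{858}}{11}} = \frac{1}{1831 + \frac{i \sqrt{858}}{11}}$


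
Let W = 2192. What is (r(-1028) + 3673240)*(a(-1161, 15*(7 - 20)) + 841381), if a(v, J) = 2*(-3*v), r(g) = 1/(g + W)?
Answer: 3627236005150267/1164 ≈ 3.1162e+12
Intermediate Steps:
r(g) = 1/(2192 + g) (r(g) = 1/(g + 2192) = 1/(2192 + g))
a(v, J) = -6*v
(r(-1028) + 3673240)*(a(-1161, 15*(7 - 20)) + 841381) = (1/(2192 - 1028) + 3673240)*(-6*(-1161) + 841381) = (1/1164 + 3673240)*(6966 + 841381) = (1/1164 + 3673240)*848347 = (4275651361/1164)*848347 = 3627236005150267/1164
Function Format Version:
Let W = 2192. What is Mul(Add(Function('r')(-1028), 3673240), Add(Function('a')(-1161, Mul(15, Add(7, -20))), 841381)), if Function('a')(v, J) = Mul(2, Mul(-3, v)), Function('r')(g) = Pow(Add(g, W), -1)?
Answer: Rational(3627236005150267, 1164) ≈ 3.1162e+12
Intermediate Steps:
Function('r')(g) = Pow(Add(2192, g), -1) (Function('r')(g) = Pow(Add(g, 2192), -1) = Pow(Add(2192, g), -1))
Function('a')(v, J) = Mul(-6, v)
Mul(Add(Function('r')(-1028), 3673240), Add(Function('a')(-1161, Mul(15, Add(7, -20))), 841381)) = Mul(Add(Pow(Add(2192, -1028), -1), 3673240), Add(Mul(-6, -1161), 841381)) = Mul(Add(Pow(1164, -1), 3673240), Add(6966, 841381)) = Mul(Add(Rational(1, 1164), 3673240), 848347) = Mul(Rational(4275651361, 1164), 848347) = Rational(3627236005150267, 1164)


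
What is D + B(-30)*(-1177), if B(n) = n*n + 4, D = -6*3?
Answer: -1064026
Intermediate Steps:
D = -18
B(n) = 4 + n² (B(n) = n² + 4 = 4 + n²)
D + B(-30)*(-1177) = -18 + (4 + (-30)²)*(-1177) = -18 + (4 + 900)*(-1177) = -18 + 904*(-1177) = -18 - 1064008 = -1064026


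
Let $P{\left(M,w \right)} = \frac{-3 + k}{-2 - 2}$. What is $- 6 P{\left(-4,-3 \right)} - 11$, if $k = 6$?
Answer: $- \frac{13}{2} \approx -6.5$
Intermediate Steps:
$P{\left(M,w \right)} = - \frac{3}{4}$ ($P{\left(M,w \right)} = \frac{-3 + 6}{-2 - 2} = \frac{3}{-4} = 3 \left(- \frac{1}{4}\right) = - \frac{3}{4}$)
$- 6 P{\left(-4,-3 \right)} - 11 = \left(-6\right) \left(- \frac{3}{4}\right) - 11 = \frac{9}{2} - 11 = - \frac{13}{2}$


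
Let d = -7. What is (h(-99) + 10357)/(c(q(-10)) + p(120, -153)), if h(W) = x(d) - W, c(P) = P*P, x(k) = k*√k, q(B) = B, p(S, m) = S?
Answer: 2614/55 - 7*I*√7/220 ≈ 47.527 - 0.084183*I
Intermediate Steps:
x(k) = k^(3/2)
c(P) = P²
h(W) = -W - 7*I*√7 (h(W) = (-7)^(3/2) - W = -7*I*√7 - W = -W - 7*I*√7)
(h(-99) + 10357)/(c(q(-10)) + p(120, -153)) = ((-1*(-99) - 7*I*√7) + 10357)/((-10)² + 120) = ((99 - 7*I*√7) + 10357)/(100 + 120) = (10456 - 7*I*√7)/220 = (10456 - 7*I*√7)*(1/220) = 2614/55 - 7*I*√7/220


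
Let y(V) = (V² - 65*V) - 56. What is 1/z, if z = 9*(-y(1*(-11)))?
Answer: -1/7020 ≈ -0.00014245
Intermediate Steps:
y(V) = -56 + V² - 65*V
z = -7020 (z = 9*(-(-56 + (1*(-11))² - 65*(-11))) = 9*(-(-56 + (-11)² - 65*(-11))) = 9*(-(-56 + 121 + 715)) = 9*(-1*780) = 9*(-780) = -7020)
1/z = 1/(-7020) = -1/7020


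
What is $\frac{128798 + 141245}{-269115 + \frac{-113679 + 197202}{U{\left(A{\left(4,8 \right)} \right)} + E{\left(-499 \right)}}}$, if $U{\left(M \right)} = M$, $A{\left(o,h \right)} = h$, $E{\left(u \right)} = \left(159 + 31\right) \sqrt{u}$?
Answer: $\frac{540086 \left(- 95 \sqrt{499} + 4 i\right)}{33 \left(- 62709 i + 1549450 \sqrt{499}\right)} \approx -1.0034 + 7.3377 \cdot 10^{-5} i$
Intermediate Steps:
$E{\left(u \right)} = 190 \sqrt{u}$
$\frac{128798 + 141245}{-269115 + \frac{-113679 + 197202}{U{\left(A{\left(4,8 \right)} \right)} + E{\left(-499 \right)}}} = \frac{128798 + 141245}{-269115 + \frac{-113679 + 197202}{8 + 190 \sqrt{-499}}} = \frac{270043}{-269115 + \frac{83523}{8 + 190 i \sqrt{499}}}$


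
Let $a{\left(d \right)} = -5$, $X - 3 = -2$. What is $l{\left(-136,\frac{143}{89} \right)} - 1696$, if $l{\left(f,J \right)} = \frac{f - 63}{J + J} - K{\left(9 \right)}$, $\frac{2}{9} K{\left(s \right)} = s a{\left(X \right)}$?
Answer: $- \frac{222426}{143} \approx -1555.4$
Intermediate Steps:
$X = 1$ ($X = 3 - 2 = 1$)
$K{\left(s \right)} = - \frac{45 s}{2}$ ($K{\left(s \right)} = \frac{9 s \left(-5\right)}{2} = \frac{9 \left(- 5 s\right)}{2} = - \frac{45 s}{2}$)
$l{\left(f,J \right)} = \frac{405}{2} + \frac{-63 + f}{2 J}$ ($l{\left(f,J \right)} = \frac{f - 63}{J + J} - \left(- \frac{45}{2}\right) 9 = \frac{-63 + f}{2 J} - - \frac{405}{2} = \left(-63 + f\right) \frac{1}{2 J} + \frac{405}{2} = \frac{-63 + f}{2 J} + \frac{405}{2} = \frac{405}{2} + \frac{-63 + f}{2 J}$)
$l{\left(-136,\frac{143}{89} \right)} - 1696 = \frac{-63 - 136 + 405 \cdot \frac{143}{89}}{2 \cdot \frac{143}{89}} - 1696 = \frac{1}{2} \cdot \frac{89}{143} \left(-63 - 136 + \frac{57915}{89}\right) - 1696 = \frac{1}{2} \cdot \frac{89}{143} \cdot \frac{40204}{89} - 1696 = \frac{20102}{143} - 1696 = - \frac{222426}{143}$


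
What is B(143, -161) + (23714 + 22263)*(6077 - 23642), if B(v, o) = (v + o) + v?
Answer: -807585880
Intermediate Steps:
B(v, o) = o + 2*v (B(v, o) = (o + v) + v = o + 2*v)
B(143, -161) + (23714 + 22263)*(6077 - 23642) = (-161 + 2*143) + (23714 + 22263)*(6077 - 23642) = (-161 + 286) + 45977*(-17565) = 125 - 807586005 = -807585880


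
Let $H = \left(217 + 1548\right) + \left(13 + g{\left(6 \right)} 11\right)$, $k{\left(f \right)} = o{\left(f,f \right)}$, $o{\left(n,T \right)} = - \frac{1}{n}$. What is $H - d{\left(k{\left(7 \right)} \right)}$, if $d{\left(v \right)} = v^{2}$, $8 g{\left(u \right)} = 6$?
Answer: $\frac{350101}{196} \approx 1786.2$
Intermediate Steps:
$g{\left(u \right)} = \frac{3}{4}$ ($g{\left(u \right)} = \frac{1}{8} \cdot 6 = \frac{3}{4}$)
$k{\left(f \right)} = - \frac{1}{f}$
$H = \frac{7145}{4}$ ($H = \left(217 + 1548\right) + \left(13 + \frac{3}{4} \cdot 11\right) = 1765 + \left(13 + \frac{33}{4}\right) = 1765 + \frac{85}{4} = \frac{7145}{4} \approx 1786.3$)
$H - d{\left(k{\left(7 \right)} \right)} = \frac{7145}{4} - \left(- \frac{1}{7}\right)^{2} = \frac{7145}{4} - \frac{1}{49} = \frac{350101}{196}$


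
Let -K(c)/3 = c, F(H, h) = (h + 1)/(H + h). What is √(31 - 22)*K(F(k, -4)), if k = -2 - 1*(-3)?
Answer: -9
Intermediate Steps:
k = 1 (k = -2 + 3 = 1)
F(H, h) = (1 + h)/(H + h)
K(c) = -3*c
√(31 - 22)*K(F(k, -4)) = √(31 - 22)*(-3*(1 - 4)/(1 - 4)) = √9*(-3*(-3)/(-3)) = 3*(-(-1)*(-3)) = 3*(-3*1) = 3*(-3) = -9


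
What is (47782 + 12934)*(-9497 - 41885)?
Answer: -3119709512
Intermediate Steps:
(47782 + 12934)*(-9497 - 41885) = 60716*(-51382) = -3119709512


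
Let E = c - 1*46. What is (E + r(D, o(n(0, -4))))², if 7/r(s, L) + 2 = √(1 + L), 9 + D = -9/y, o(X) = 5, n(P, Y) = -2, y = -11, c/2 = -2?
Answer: 3845/2 - 301*√6 ≈ 1185.2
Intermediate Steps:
c = -4 (c = 2*(-2) = -4)
E = -50 (E = -4 - 1*46 = -4 - 46 = -50)
D = -90/11 (D = -9 - 9/(-11) = -9 - 9*(-1/11) = -9 + 9/11 = -90/11 ≈ -8.1818)
r(s, L) = 7/(-2 + √(1 + L))
(E + r(D, o(n(0, -4))))² = (-50 + 7/(-2 + √(1 + 5)))² = (-50 + 7/(-2 + √6))²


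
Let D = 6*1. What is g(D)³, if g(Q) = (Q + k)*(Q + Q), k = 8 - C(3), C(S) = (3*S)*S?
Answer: -3796416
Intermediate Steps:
C(S) = 3*S²
k = -19 (k = 8 - 3*3² = 8 - 3*9 = 8 - 1*27 = 8 - 27 = -19)
D = 6
g(Q) = 2*Q*(-19 + Q) (g(Q) = (Q - 19)*(Q + Q) = (-19 + Q)*(2*Q) = 2*Q*(-19 + Q))
g(D)³ = (2*6*(-19 + 6))³ = (2*6*(-13))³ = (-156)³ = -3796416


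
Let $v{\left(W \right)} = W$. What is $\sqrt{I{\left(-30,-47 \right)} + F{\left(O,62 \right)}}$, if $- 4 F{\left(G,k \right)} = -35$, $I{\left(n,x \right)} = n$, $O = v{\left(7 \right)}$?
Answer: $\frac{i \sqrt{85}}{2} \approx 4.6098 i$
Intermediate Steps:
$O = 7$
$F{\left(G,k \right)} = \frac{35}{4}$ ($F{\left(G,k \right)} = \left(- \frac{1}{4}\right) \left(-35\right) = \frac{35}{4}$)
$\sqrt{I{\left(-30,-47 \right)} + F{\left(O,62 \right)}} = \sqrt{-30 + \frac{35}{4}} = \sqrt{- \frac{85}{4}} = \frac{i \sqrt{85}}{2}$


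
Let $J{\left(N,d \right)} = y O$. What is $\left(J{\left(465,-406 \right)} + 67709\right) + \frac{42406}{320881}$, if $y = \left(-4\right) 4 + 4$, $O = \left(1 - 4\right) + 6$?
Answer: $\frac{21715022319}{320881} \approx 67673.0$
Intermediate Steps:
$O = 3$ ($O = -3 + 6 = 3$)
$y = -12$ ($y = -16 + 4 = -12$)
$J{\left(N,d \right)} = -36$ ($J{\left(N,d \right)} = \left(-12\right) 3 = -36$)
$\left(J{\left(465,-406 \right)} + 67709\right) + \frac{42406}{320881} = \left(-36 + 67709\right) + \frac{42406}{320881} = 67673 + 42406 \cdot \frac{1}{320881} = 67673 + \frac{42406}{320881} = \frac{21715022319}{320881}$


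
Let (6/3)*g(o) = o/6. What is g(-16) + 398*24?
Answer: 28652/3 ≈ 9550.7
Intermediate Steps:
g(o) = o/12 (g(o) = (o/6)/2 = o/12)
g(-16) + 398*24 = (1/12)*(-16) + 398*24 = -4/3 + 9552 = 28652/3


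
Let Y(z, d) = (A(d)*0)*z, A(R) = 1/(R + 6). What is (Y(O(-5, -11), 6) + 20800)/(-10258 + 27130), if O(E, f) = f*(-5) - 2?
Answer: 2600/2109 ≈ 1.2328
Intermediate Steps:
A(R) = 1/(6 + R)
O(E, f) = -2 - 5*f (O(E, f) = -5*f - 2 = -2 - 5*f)
Y(z, d) = 0 (Y(z, d) = (0/(6 + d))*z = 0*z = 0)
(Y(O(-5, -11), 6) + 20800)/(-10258 + 27130) = (0 + 20800)/(-10258 + 27130) = 20800/16872 = 20800*(1/16872) = 2600/2109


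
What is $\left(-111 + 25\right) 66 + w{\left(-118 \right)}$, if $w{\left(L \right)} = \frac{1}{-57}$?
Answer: $- \frac{323533}{57} \approx -5676.0$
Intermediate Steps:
$w{\left(L \right)} = - \frac{1}{57}$
$\left(-111 + 25\right) 66 + w{\left(-118 \right)} = \left(-111 + 25\right) 66 - \frac{1}{57} = \left(-86\right) 66 - \frac{1}{57} = -5676 - \frac{1}{57} = - \frac{323533}{57}$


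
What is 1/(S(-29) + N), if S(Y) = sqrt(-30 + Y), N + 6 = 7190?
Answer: 7184/51609915 - I*sqrt(59)/51609915 ≈ 0.0001392 - 1.4883e-7*I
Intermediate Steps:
N = 7184 (N = -6 + 7190 = 7184)
1/(S(-29) + N) = 1/(sqrt(-30 - 29) + 7184) = 1/(sqrt(-59) + 7184) = 1/(I*sqrt(59) + 7184) = 1/(7184 + I*sqrt(59))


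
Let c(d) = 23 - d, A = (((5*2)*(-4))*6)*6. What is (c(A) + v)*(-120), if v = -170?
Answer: -155160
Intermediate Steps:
A = -1440 (A = ((10*(-4))*6)*6 = -40*6*6 = -240*6 = -1440)
(c(A) + v)*(-120) = ((23 - 1*(-1440)) - 170)*(-120) = ((23 + 1440) - 170)*(-120) = (1463 - 170)*(-120) = 1293*(-120) = -155160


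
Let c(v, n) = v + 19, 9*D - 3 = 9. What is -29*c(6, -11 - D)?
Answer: -725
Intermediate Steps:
D = 4/3 (D = ⅓ + (⅑)*9 = ⅓ + 1 = 4/3 ≈ 1.3333)
c(v, n) = 19 + v
-29*c(6, -11 - D) = -29*(19 + 6) = -29*25 = -725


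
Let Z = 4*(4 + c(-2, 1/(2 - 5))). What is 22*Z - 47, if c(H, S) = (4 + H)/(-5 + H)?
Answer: 1959/7 ≈ 279.86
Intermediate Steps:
c(H, S) = (4 + H)/(-5 + H)
Z = 104/7 (Z = 4*(4 + (4 - 2)/(-5 - 2)) = 4*(4 + 2/(-7)) = 4*(4 - ⅐*2) = 4*(4 - 2/7) = 4*(26/7) = 104/7 ≈ 14.857)
22*Z - 47 = 22*(104/7) - 47 = 2288/7 - 47 = 1959/7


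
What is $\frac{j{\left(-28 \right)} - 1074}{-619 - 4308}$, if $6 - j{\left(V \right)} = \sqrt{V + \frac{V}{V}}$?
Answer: $\frac{1068}{4927} + \frac{3 i \sqrt{3}}{4927} \approx 0.21676 + 0.0010546 i$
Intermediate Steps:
$j{\left(V \right)} = 6 - \sqrt{1 + V}$ ($j{\left(V \right)} = 6 - \sqrt{V + \frac{V}{V}} = 6 - \sqrt{V + 1} = 6 - \sqrt{1 + V}$)
$\frac{j{\left(-28 \right)} - 1074}{-619 - 4308} = \frac{\left(6 - \sqrt{1 - 28}\right) - 1074}{-619 - 4308} = \frac{\left(6 - \sqrt{-27}\right) - 1074}{-4927} = \left(\left(6 - 3 i \sqrt{3}\right) - 1074\right) \left(- \frac{1}{4927}\right) = \left(-1068 - 3 i \sqrt{3}\right) \left(- \frac{1}{4927}\right) = \frac{1068}{4927} + \frac{3 i \sqrt{3}}{4927}$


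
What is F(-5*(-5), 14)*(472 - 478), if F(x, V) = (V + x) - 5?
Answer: -204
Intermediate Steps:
F(x, V) = -5 + V + x
F(-5*(-5), 14)*(472 - 478) = (-5 + 14 - 5*(-5))*(472 - 478) = (-5 + 14 + 25)*(-6) = 34*(-6) = -204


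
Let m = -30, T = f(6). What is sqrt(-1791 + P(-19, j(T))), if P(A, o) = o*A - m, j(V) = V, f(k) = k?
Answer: 25*I*sqrt(3) ≈ 43.301*I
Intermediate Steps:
T = 6
P(A, o) = 30 + A*o (P(A, o) = o*A - 1*(-30) = A*o + 30 = 30 + A*o)
sqrt(-1791 + P(-19, j(T))) = sqrt(-1791 + (30 - 19*6)) = sqrt(-1791 + (30 - 114)) = sqrt(-1791 - 84) = sqrt(-1875) = 25*I*sqrt(3)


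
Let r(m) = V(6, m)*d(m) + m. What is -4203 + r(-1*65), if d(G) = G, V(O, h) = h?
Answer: -43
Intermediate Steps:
r(m) = m + m**2 (r(m) = m*m + m = m**2 + m = m + m**2)
-4203 + r(-1*65) = -4203 + (-1*65)*(1 - 1*65) = -4203 - 65*(1 - 65) = -4203 - 65*(-64) = -4203 + 4160 = -43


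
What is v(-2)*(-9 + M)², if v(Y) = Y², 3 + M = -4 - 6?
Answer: 1936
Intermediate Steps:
M = -13 (M = -3 + (-4 - 6) = -3 - 10 = -13)
v(-2)*(-9 + M)² = (-2)²*(-9 - 13)² = 4*(-22)² = 4*484 = 1936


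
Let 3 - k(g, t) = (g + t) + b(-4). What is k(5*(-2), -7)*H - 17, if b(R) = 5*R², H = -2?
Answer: 103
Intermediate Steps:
k(g, t) = -77 - g - t (k(g, t) = 3 - ((g + t) + 5*(-4)²) = 3 - ((g + t) + 5*16) = 3 - ((g + t) + 80) = 3 - (80 + g + t) = 3 + (-80 - g - t) = -77 - g - t)
k(5*(-2), -7)*H - 17 = (-77 - 5*(-2) - 1*(-7))*(-2) - 17 = (-77 - 1*(-10) + 7)*(-2) - 17 = (-77 + 10 + 7)*(-2) - 17 = -60*(-2) - 17 = 120 - 17 = 103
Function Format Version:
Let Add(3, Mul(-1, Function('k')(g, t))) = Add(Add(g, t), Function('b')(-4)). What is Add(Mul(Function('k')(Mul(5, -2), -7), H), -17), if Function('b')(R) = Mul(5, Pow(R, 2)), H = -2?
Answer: 103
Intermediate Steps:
Function('k')(g, t) = Add(-77, Mul(-1, g), Mul(-1, t)) (Function('k')(g, t) = Add(3, Mul(-1, Add(Add(g, t), Mul(5, Pow(-4, 2))))) = Add(3, Mul(-1, Add(Add(g, t), Mul(5, 16)))) = Add(3, Mul(-1, Add(Add(g, t), 80))) = Add(3, Mul(-1, Add(80, g, t))) = Add(3, Add(-80, Mul(-1, g), Mul(-1, t))) = Add(-77, Mul(-1, g), Mul(-1, t)))
Add(Mul(Function('k')(Mul(5, -2), -7), H), -17) = Add(Mul(Add(-77, Mul(-1, Mul(5, -2)), Mul(-1, -7)), -2), -17) = Add(Mul(Add(-77, Mul(-1, -10), 7), -2), -17) = Add(Mul(Add(-77, 10, 7), -2), -17) = Add(Mul(-60, -2), -17) = Add(120, -17) = 103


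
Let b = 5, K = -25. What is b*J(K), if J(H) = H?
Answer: -125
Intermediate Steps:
b*J(K) = 5*(-25) = -125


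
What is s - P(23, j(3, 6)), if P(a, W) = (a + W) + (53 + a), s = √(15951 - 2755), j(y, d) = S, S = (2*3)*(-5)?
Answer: -69 + 2*√3299 ≈ 45.874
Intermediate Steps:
S = -30 (S = 6*(-5) = -30)
j(y, d) = -30
s = 2*√3299 (s = √13196 = 2*√3299 ≈ 114.87)
P(a, W) = 53 + W + 2*a (P(a, W) = (W + a) + (53 + a) = 53 + W + 2*a)
s - P(23, j(3, 6)) = 2*√3299 - (53 - 30 + 2*23) = 2*√3299 - (53 - 30 + 46) = 2*√3299 - 1*69 = 2*√3299 - 69 = -69 + 2*√3299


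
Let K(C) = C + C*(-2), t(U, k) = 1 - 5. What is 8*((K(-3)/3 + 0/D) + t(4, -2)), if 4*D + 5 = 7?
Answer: -24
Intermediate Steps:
D = 1/2 (D = -5/4 + (1/4)*7 = -5/4 + 7/4 = 1/2 ≈ 0.50000)
t(U, k) = -4
K(C) = -C (K(C) = C - 2*C = -C)
8*((K(-3)/3 + 0/D) + t(4, -2)) = 8*((-1*(-3)/3 + 0/(1/2)) - 4) = 8*((3*(1/3) + 0*2) - 4) = 8*((1 + 0) - 4) = 8*(1 - 4) = 8*(-3) = -24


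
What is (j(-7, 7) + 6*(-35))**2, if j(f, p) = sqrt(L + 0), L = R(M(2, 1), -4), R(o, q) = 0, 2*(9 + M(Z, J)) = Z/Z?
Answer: 44100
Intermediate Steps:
M(Z, J) = -17/2 (M(Z, J) = -9 + (Z/Z)/2 = -9 + (1/2)*1 = -9 + 1/2 = -17/2)
L = 0
j(f, p) = 0 (j(f, p) = sqrt(0 + 0) = sqrt(0) = 0)
(j(-7, 7) + 6*(-35))**2 = (0 + 6*(-35))**2 = (0 - 210)**2 = (-210)**2 = 44100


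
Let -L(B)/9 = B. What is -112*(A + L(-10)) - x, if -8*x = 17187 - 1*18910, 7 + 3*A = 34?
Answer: -90427/8 ≈ -11303.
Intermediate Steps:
A = 9 (A = -7/3 + (⅓)*34 = -7/3 + 34/3 = 9)
L(B) = -9*B
x = 1723/8 (x = -(17187 - 1*18910)/8 = -(17187 - 18910)/8 = -⅛*(-1723) = 1723/8 ≈ 215.38)
-112*(A + L(-10)) - x = -112*(9 - 9*(-10)) - 1*1723/8 = -112*(9 + 90) - 1723/8 = -112*99 - 1723/8 = -11088 - 1723/8 = -90427/8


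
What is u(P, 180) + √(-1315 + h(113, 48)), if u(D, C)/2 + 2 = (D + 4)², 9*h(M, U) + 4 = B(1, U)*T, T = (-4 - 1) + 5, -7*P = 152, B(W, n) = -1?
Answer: 30556/49 + I*√11839/3 ≈ 623.59 + 36.269*I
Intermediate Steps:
P = -152/7 (P = -⅐*152 = -152/7 ≈ -21.714)
T = 0 (T = -5 + 5 = 0)
h(M, U) = -4/9 (h(M, U) = -4/9 + (-1*0)/9 = -4/9 + (⅑)*0 = -4/9 + 0 = -4/9)
u(D, C) = -4 + 2*(4 + D)² (u(D, C) = -4 + 2*(D + 4)² = -4 + 2*(4 + D)²)
u(P, 180) + √(-1315 + h(113, 48)) = (-4 + 2*(4 - 152/7)²) + √(-1315 - 4/9) = (-4 + 2*(-124/7)²) + √(-11839/9) = (-4 + 2*(15376/49)) + I*√11839/3 = (-4 + 30752/49) + I*√11839/3 = 30556/49 + I*√11839/3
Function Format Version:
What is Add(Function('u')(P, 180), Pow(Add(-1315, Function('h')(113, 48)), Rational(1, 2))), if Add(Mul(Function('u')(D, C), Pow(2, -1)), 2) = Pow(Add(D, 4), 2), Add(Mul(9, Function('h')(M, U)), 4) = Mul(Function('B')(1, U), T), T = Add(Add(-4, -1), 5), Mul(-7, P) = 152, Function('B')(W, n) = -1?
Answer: Add(Rational(30556, 49), Mul(Rational(1, 3), I, Pow(11839, Rational(1, 2)))) ≈ Add(623.59, Mul(36.269, I))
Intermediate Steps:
P = Rational(-152, 7) (P = Mul(Rational(-1, 7), 152) = Rational(-152, 7) ≈ -21.714)
T = 0 (T = Add(-5, 5) = 0)
Function('h')(M, U) = Rational(-4, 9) (Function('h')(M, U) = Add(Rational(-4, 9), Mul(Rational(1, 9), Mul(-1, 0))) = Add(Rational(-4, 9), Mul(Rational(1, 9), 0)) = Add(Rational(-4, 9), 0) = Rational(-4, 9))
Function('u')(D, C) = Add(-4, Mul(2, Pow(Add(4, D), 2))) (Function('u')(D, C) = Add(-4, Mul(2, Pow(Add(D, 4), 2))) = Add(-4, Mul(2, Pow(Add(4, D), 2))))
Add(Function('u')(P, 180), Pow(Add(-1315, Function('h')(113, 48)), Rational(1, 2))) = Add(Add(-4, Mul(2, Pow(Add(4, Rational(-152, 7)), 2))), Pow(Add(-1315, Rational(-4, 9)), Rational(1, 2))) = Add(Add(-4, Mul(2, Pow(Rational(-124, 7), 2))), Pow(Rational(-11839, 9), Rational(1, 2))) = Add(Add(-4, Mul(2, Rational(15376, 49))), Mul(Rational(1, 3), I, Pow(11839, Rational(1, 2)))) = Add(Add(-4, Rational(30752, 49)), Mul(Rational(1, 3), I, Pow(11839, Rational(1, 2)))) = Add(Rational(30556, 49), Mul(Rational(1, 3), I, Pow(11839, Rational(1, 2))))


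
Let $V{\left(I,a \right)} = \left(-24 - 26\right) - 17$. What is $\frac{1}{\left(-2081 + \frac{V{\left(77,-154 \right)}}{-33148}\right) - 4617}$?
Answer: $- \frac{33148}{222025237} \approx -0.0001493$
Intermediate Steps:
$V{\left(I,a \right)} = -67$ ($V{\left(I,a \right)} = -50 - 17 = -67$)
$\frac{1}{\left(-2081 + \frac{V{\left(77,-154 \right)}}{-33148}\right) - 4617} = \frac{1}{\left(-2081 - \frac{67}{-33148}\right) - 4617} = \frac{1}{\left(-2081 - - \frac{67}{33148}\right) - 4617} = \frac{1}{\left(-2081 + \frac{67}{33148}\right) - 4617} = \frac{1}{- \frac{68980921}{33148} - 4617} = \frac{1}{- \frac{222025237}{33148}} = - \frac{33148}{222025237}$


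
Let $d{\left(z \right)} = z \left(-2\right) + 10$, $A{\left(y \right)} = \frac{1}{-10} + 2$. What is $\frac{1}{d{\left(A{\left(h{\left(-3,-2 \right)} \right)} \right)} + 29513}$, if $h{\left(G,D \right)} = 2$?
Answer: $\frac{5}{147596} \approx 3.3876 \cdot 10^{-5}$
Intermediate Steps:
$A{\left(y \right)} = \frac{19}{10}$ ($A{\left(y \right)} = - \frac{1}{10} + 2 = \frac{19}{10}$)
$d{\left(z \right)} = 10 - 2 z$ ($d{\left(z \right)} = - 2 z + 10 = 10 - 2 z$)
$\frac{1}{d{\left(A{\left(h{\left(-3,-2 \right)} \right)} \right)} + 29513} = \frac{1}{\left(10 - \frac{19}{5}\right) + 29513} = \frac{1}{\frac{31}{5} + 29513} = \frac{1}{\frac{147596}{5}} = \frac{5}{147596}$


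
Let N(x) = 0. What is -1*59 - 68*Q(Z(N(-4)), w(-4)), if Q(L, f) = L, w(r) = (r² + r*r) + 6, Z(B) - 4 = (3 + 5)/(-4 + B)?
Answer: -195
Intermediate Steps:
Z(B) = 4 + 8/(-4 + B) (Z(B) = 4 + (3 + 5)/(-4 + B) = 4 + 8/(-4 + B))
w(r) = 6 + 2*r² (w(r) = (r² + r²) + 6 = 2*r² + 6 = 6 + 2*r²)
-1*59 - 68*Q(Z(N(-4)), w(-4)) = -1*59 - 272*(-2 + 0)/(-4 + 0) = -59 - 272*(-2)/(-4) = -59 - 272*(-1)*(-2)/4 = -59 - 68*2 = -59 - 136 = -195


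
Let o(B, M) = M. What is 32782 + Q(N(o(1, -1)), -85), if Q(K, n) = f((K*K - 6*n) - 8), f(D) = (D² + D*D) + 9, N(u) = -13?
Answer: 933273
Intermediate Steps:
f(D) = 9 + 2*D² (f(D) = (D² + D²) + 9 = 2*D² + 9 = 9 + 2*D²)
Q(K, n) = 9 + 2*(-8 + K² - 6*n)² (Q(K, n) = 9 + 2*((K*K - 6*n) - 8)² = 9 + 2*((K² - 6*n) - 8)² = 9 + 2*(-8 + K² - 6*n)²)
32782 + Q(N(o(1, -1)), -85) = 32782 + (9 + 2*(8 - 1*(-13)² + 6*(-85))²) = 32782 + (9 + 2*(8 - 1*169 - 510)²) = 32782 + (9 + 2*(8 - 169 - 510)²) = 32782 + (9 + 2*(-671)²) = 32782 + (9 + 2*450241) = 32782 + (9 + 900482) = 32782 + 900491 = 933273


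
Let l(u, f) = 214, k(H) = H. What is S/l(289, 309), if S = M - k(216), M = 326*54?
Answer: 8694/107 ≈ 81.252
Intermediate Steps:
M = 17604
S = 17388 (S = 17604 - 1*216 = 17604 - 216 = 17388)
S/l(289, 309) = 17388/214 = 17388*(1/214) = 8694/107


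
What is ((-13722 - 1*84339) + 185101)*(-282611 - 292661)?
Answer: -50071674880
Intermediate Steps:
((-13722 - 1*84339) + 185101)*(-282611 - 292661) = ((-13722 - 84339) + 185101)*(-575272) = (-98061 + 185101)*(-575272) = 87040*(-575272) = -50071674880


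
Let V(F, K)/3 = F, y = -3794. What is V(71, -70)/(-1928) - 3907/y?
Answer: 3362287/3657416 ≈ 0.91931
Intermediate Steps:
V(F, K) = 3*F
V(71, -70)/(-1928) - 3907/y = (3*71)/(-1928) - 3907/(-3794) = 213*(-1/1928) - 3907*(-1/3794) = -213/1928 + 3907/3794 = 3362287/3657416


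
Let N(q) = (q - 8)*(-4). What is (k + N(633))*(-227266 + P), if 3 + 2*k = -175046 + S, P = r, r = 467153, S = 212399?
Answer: 3880172225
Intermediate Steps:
N(q) = 32 - 4*q (N(q) = (-8 + q)*(-4) = 32 - 4*q)
P = 467153
k = 18675 (k = -3/2 + (-175046 + 212399)/2 = -3/2 + (½)*37353 = -3/2 + 37353/2 = 18675)
(k + N(633))*(-227266 + P) = (18675 + (32 - 4*633))*(-227266 + 467153) = (18675 + (32 - 2532))*239887 = (18675 - 2500)*239887 = 16175*239887 = 3880172225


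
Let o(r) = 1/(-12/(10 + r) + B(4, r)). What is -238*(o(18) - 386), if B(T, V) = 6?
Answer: 3581186/39 ≈ 91825.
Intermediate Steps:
o(r) = 1/(6 - 12/(10 + r)) (o(r) = 1/(-12/(10 + r) + 6) = 1/(6 - 12/(10 + r)))
-238*(o(18) - 386) = -238*((10 + 18)/(6*(8 + 18)) - 386) = -238*((⅙)*28/26 - 386) = -238*((⅙)*(1/26)*28 - 386) = -238*(7/39 - 386) = -238*(-15047/39) = 3581186/39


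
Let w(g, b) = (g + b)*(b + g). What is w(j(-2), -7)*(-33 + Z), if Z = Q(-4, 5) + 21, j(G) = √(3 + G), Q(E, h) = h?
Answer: -252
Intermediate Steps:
w(g, b) = (b + g)² (w(g, b) = (b + g)*(b + g) = (b + g)²)
Z = 26 (Z = 5 + 21 = 26)
w(j(-2), -7)*(-33 + Z) = (-7 + √(3 - 2))²*(-33 + 26) = (-7 + √1)²*(-7) = (-7 + 1)²*(-7) = (-6)²*(-7) = 36*(-7) = -252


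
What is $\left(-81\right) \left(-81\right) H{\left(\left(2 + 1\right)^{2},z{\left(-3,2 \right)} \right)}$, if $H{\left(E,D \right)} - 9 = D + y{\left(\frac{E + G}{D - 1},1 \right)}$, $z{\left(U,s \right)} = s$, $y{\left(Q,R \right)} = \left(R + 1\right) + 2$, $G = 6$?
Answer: $98415$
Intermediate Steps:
$y{\left(Q,R \right)} = 3 + R$ ($y{\left(Q,R \right)} = \left(1 + R\right) + 2 = 3 + R$)
$H{\left(E,D \right)} = 13 + D$ ($H{\left(E,D \right)} = 9 + \left(D + \left(3 + 1\right)\right) = 9 + \left(D + 4\right) = 9 + \left(4 + D\right) = 13 + D$)
$\left(-81\right) \left(-81\right) H{\left(\left(2 + 1\right)^{2},z{\left(-3,2 \right)} \right)} = \left(-81\right) \left(-81\right) \left(13 + 2\right) = 6561 \cdot 15 = 98415$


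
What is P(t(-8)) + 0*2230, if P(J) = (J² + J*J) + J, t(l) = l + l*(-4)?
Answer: 1176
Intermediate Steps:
t(l) = -3*l (t(l) = l - 4*l = -3*l)
P(J) = J + 2*J² (P(J) = (J² + J²) + J = 2*J² + J = J + 2*J²)
P(t(-8)) + 0*2230 = (-3*(-8))*(1 + 2*(-3*(-8))) + 0*2230 = 24*(1 + 2*24) + 0 = 24*(1 + 48) + 0 = 24*49 + 0 = 1176 + 0 = 1176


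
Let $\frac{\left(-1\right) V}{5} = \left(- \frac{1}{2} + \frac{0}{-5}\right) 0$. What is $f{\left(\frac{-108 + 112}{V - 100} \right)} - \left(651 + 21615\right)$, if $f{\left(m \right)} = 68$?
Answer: $-22198$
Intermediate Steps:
$V = 0$ ($V = - 5 \left(- \frac{1}{2} + \frac{0}{-5}\right) 0 = - 5 \left(\left(-1\right) \frac{1}{2} + 0 \left(- \frac{1}{5}\right)\right) 0 = - 5 \left(- \frac{1}{2} + 0\right) 0 = - 5 \left(\left(- \frac{1}{2}\right) 0\right) = \left(-5\right) 0 = 0$)
$f{\left(\frac{-108 + 112}{V - 100} \right)} - \left(651 + 21615\right) = 68 - \left(651 + 21615\right) = 68 - 22266 = -22198$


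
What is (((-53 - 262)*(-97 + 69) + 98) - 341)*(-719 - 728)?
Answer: -12410919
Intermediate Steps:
(((-53 - 262)*(-97 + 69) + 98) - 341)*(-719 - 728) = ((-315*(-28) + 98) - 341)*(-1447) = ((8820 + 98) - 341)*(-1447) = (8918 - 341)*(-1447) = 8577*(-1447) = -12410919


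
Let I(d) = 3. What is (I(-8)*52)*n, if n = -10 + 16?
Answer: 936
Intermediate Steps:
n = 6
(I(-8)*52)*n = (3*52)*6 = 156*6 = 936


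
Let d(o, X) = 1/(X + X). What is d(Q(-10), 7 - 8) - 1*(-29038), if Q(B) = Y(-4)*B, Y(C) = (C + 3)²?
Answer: 58075/2 ≈ 29038.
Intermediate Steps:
Y(C) = (3 + C)²
Q(B) = B (Q(B) = (3 - 4)²*B = (-1)²*B = 1*B = B)
d(o, X) = 1/(2*X)
d(Q(-10), 7 - 8) - 1*(-29038) = 1/(2*(7 - 8)) - 1*(-29038) = (½)/(-1) + 29038 = (½)*(-1) + 29038 = -½ + 29038 = 58075/2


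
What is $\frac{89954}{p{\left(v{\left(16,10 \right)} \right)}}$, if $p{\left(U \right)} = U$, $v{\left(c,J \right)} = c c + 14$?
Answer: $\frac{44977}{135} \approx 333.16$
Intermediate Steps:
$v{\left(c,J \right)} = 14 + c^{2}$ ($v{\left(c,J \right)} = c^{2} + 14 = 14 + c^{2}$)
$\frac{89954}{p{\left(v{\left(16,10 \right)} \right)}} = \frac{89954}{14 + 16^{2}} = \frac{89954}{14 + 256} = \frac{89954}{270} = 89954 \cdot \frac{1}{270} = \frac{44977}{135}$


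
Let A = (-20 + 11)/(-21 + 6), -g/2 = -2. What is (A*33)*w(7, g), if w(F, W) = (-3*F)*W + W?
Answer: -1584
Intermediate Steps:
g = 4 (g = -2*(-2) = 4)
w(F, W) = W - 3*F*W (w(F, W) = -3*F*W + W = W - 3*F*W)
A = ⅗ (A = -9/(-15) = -9*(-1/15) = ⅗ ≈ 0.60000)
(A*33)*w(7, g) = ((⅗)*33)*(4*(1 - 3*7)) = 99*(4*(1 - 21))/5 = 99*(4*(-20))/5 = (99/5)*(-80) = -1584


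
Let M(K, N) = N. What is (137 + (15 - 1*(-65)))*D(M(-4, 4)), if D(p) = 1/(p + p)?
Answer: 217/8 ≈ 27.125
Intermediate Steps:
D(p) = 1/(2*p)
(137 + (15 - 1*(-65)))*D(M(-4, 4)) = (137 + (15 - 1*(-65)))*((½)/4) = (137 + (15 + 65))*((½)*(¼)) = (137 + 80)*(⅛) = 217*(⅛) = 217/8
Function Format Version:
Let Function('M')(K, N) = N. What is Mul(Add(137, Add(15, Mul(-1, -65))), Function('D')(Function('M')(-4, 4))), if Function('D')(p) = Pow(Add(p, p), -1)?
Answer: Rational(217, 8) ≈ 27.125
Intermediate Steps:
Function('D')(p) = Mul(Rational(1, 2), Pow(p, -1)) (Function('D')(p) = Pow(Mul(2, p), -1) = Mul(Rational(1, 2), Pow(p, -1)))
Mul(Add(137, Add(15, Mul(-1, -65))), Function('D')(Function('M')(-4, 4))) = Mul(Add(137, Add(15, Mul(-1, -65))), Mul(Rational(1, 2), Pow(4, -1))) = Mul(Add(137, Add(15, 65)), Mul(Rational(1, 2), Rational(1, 4))) = Mul(Add(137, 80), Rational(1, 8)) = Mul(217, Rational(1, 8)) = Rational(217, 8)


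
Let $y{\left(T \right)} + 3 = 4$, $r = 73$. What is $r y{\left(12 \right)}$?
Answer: $73$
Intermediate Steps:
$y{\left(T \right)} = 1$ ($y{\left(T \right)} = -3 + 4 = 1$)
$r y{\left(12 \right)} = 73 \cdot 1 = 73$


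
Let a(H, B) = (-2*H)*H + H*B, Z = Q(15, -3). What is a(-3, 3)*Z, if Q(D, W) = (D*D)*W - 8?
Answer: 18441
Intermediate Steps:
Q(D, W) = -8 + W*D**2 (Q(D, W) = D**2*W - 8 = W*D**2 - 8 = -8 + W*D**2)
Z = -683 (Z = -8 - 3*15**2 = -8 - 3*225 = -8 - 675 = -683)
a(H, B) = -2*H**2 + B*H
a(-3, 3)*Z = -3*(3 - 2*(-3))*(-683) = -3*(3 + 6)*(-683) = -3*9*(-683) = -27*(-683) = 18441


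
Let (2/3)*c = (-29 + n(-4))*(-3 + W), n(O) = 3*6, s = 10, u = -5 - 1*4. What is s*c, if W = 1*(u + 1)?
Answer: 1815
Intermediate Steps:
u = -9 (u = -5 - 4 = -9)
W = -8 (W = 1*(-9 + 1) = 1*(-8) = -8)
n(O) = 18
c = 363/2 (c = 3*((-29 + 18)*(-3 - 8))/2 = 3*(-11*(-11))/2 = (3/2)*121 = 363/2 ≈ 181.50)
s*c = 10*(363/2) = 1815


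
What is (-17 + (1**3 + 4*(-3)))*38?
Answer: -1064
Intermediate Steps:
(-17 + (1**3 + 4*(-3)))*38 = (-17 + (1 - 12))*38 = (-17 - 11)*38 = -28*38 = -1064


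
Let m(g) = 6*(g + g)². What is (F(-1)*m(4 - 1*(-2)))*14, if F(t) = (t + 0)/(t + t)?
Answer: 6048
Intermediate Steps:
F(t) = ½ (F(t) = t/((2*t)) = t*(1/(2*t)) = ½)
m(g) = 24*g² (m(g) = 6*(2*g)² = 6*(4*g²) = 24*g²)
(F(-1)*m(4 - 1*(-2)))*14 = ((24*(4 - 1*(-2))²)/2)*14 = ((24*(4 + 2)²)/2)*14 = ((24*6²)/2)*14 = ((24*36)/2)*14 = ((½)*864)*14 = 432*14 = 6048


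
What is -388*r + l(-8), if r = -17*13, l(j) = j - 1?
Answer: 85739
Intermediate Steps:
l(j) = -1 + j
r = -221
-388*r + l(-8) = -388*(-221) + (-1 - 8) = 85748 - 9 = 85739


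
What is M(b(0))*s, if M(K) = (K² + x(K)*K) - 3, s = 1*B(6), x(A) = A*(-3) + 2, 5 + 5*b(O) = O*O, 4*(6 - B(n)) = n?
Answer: -63/2 ≈ -31.500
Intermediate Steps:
B(n) = 6 - n/4
b(O) = -1 + O²/5 (b(O) = -1 + (O*O)/5 = -1 + O²/5)
x(A) = 2 - 3*A (x(A) = -3*A + 2 = 2 - 3*A)
s = 9/2 (s = 1*(6 - ¼*6) = 1*(6 - 3/2) = 1*(9/2) = 9/2 ≈ 4.5000)
M(K) = -3 + K² + K*(2 - 3*K) (M(K) = (K² + (2 - 3*K)*K) - 3 = (K² + K*(2 - 3*K)) - 3 = -3 + K² + K*(2 - 3*K))
M(b(0))*s = (-3 - 2*(-1 + (⅕)*0²)² + 2*(-1 + (⅕)*0²))*(9/2) = (-3 - 2*(-1 + (⅕)*0)² + 2*(-1 + (⅕)*0))*(9/2) = (-3 - 2*(-1 + 0)² + 2*(-1 + 0))*(9/2) = (-3 - 2*(-1)² + 2*(-1))*(9/2) = (-3 - 2*1 - 2)*(9/2) = (-3 - 2 - 2)*(9/2) = -7*9/2 = -63/2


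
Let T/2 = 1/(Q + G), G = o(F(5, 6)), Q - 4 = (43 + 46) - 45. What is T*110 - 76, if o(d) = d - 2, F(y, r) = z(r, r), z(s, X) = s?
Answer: -933/13 ≈ -71.769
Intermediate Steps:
F(y, r) = r
o(d) = -2 + d
Q = 48 (Q = 4 + ((43 + 46) - 45) = 4 + (89 - 45) = 4 + 44 = 48)
G = 4 (G = -2 + 6 = 4)
T = 1/26 (T = 2/(48 + 4) = 2/52 = 2*(1/52) = 1/26 ≈ 0.038462)
T*110 - 76 = (1/26)*110 - 76 = 55/13 - 76 = -933/13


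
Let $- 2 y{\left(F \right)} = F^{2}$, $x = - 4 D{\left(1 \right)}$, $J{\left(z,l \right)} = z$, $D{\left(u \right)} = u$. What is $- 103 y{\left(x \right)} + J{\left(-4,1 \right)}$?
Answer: $820$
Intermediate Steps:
$x = -4$ ($x = \left(-4\right) 1 = -4$)
$y{\left(F \right)} = - \frac{F^{2}}{2}$
$- 103 y{\left(x \right)} + J{\left(-4,1 \right)} = - 103 \left(- \frac{\left(-4\right)^{2}}{2}\right) - 4 = - 103 \left(\left(- \frac{1}{2}\right) 16\right) - 4 = \left(-103\right) \left(-8\right) - 4 = 824 - 4 = 820$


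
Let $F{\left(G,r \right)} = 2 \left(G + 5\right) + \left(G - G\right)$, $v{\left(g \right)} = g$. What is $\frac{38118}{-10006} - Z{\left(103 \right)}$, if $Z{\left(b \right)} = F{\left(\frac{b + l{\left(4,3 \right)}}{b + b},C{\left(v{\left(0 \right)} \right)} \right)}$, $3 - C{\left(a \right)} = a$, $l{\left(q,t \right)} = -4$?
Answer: $- \frac{7611464}{515309} \approx -14.771$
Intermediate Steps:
$C{\left(a \right)} = 3 - a$
$F{\left(G,r \right)} = 10 + 2 G$ ($F{\left(G,r \right)} = 2 \left(5 + G\right) + 0 = \left(10 + 2 G\right) + 0 = 10 + 2 G$)
$Z{\left(b \right)} = 10 + \frac{-4 + b}{b}$ ($Z{\left(b \right)} = 10 + 2 \frac{b - 4}{b + b} = 10 + 2 \frac{-4 + b}{2 b} = 10 + \frac{-4 + b}{b}$)
$\frac{38118}{-10006} - Z{\left(103 \right)} = \frac{38118}{-10006} - \left(11 - \frac{4}{103}\right) = 38118 \left(- \frac{1}{10006}\right) - \left(11 - \frac{4}{103}\right) = - \frac{19059}{5003} - \left(11 - \frac{4}{103}\right) = - \frac{19059}{5003} - \frac{1129}{103} = - \frac{7611464}{515309}$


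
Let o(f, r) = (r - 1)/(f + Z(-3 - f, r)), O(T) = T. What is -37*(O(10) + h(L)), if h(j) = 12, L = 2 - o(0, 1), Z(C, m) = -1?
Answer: -814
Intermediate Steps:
o(f, r) = (-1 + r)/(-1 + f) (o(f, r) = (r - 1)/(f - 1) = (-1 + r)/(-1 + f))
L = 2 (L = 2 - (-1 + 1)/(-1 + 0) = 2 - 0/(-1) = 2 - (-1)*0 = 2 - 1*0 = 2 + 0 = 2)
-37*(O(10) + h(L)) = -37*(10 + 12) = -37*22 = -814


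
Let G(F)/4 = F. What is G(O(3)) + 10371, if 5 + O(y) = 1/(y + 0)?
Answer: 31057/3 ≈ 10352.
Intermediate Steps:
O(y) = -5 + 1/y (O(y) = -5 + 1/(y + 0) = -5 + 1/y)
G(F) = 4*F
G(O(3)) + 10371 = 4*(-5 + 1/3) + 10371 = 4*(-14/3) + 10371 = -56/3 + 10371 = 31057/3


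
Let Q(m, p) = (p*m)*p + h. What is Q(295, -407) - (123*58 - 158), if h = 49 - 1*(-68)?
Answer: 48859596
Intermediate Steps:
h = 117 (h = 49 + 68 = 117)
Q(m, p) = 117 + m*p² (Q(m, p) = (p*m)*p + 117 = (m*p)*p + 117 = m*p² + 117 = 117 + m*p²)
Q(295, -407) - (123*58 - 158) = (117 + 295*(-407)²) - (123*58 - 158) = (117 + 295*165649) - (7134 - 158) = (117 + 48866455) - 1*6976 = 48866572 - 6976 = 48859596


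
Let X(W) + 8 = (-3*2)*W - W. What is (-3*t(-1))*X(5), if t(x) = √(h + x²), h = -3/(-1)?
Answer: 258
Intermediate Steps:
h = 3 (h = -3*(-1) = 3)
t(x) = √(3 + x²)
X(W) = -8 - 7*W (X(W) = -8 + ((-3*2)*W - W) = -8 + (-6*W - W) = -8 - 7*W)
(-3*t(-1))*X(5) = (-3*√(3 + (-1)²))*(-8 - 7*5) = (-3*√(3 + 1))*(-8 - 35) = -3*√4*(-43) = -3*2*(-43) = -6*(-43) = 258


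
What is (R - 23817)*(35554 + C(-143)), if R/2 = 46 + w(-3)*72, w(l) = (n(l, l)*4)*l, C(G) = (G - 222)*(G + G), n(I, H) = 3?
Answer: -4045641096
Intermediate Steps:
C(G) = 2*G*(-222 + G) (C(G) = (-222 + G)*(2*G) = 2*G*(-222 + G))
w(l) = 12*l (w(l) = (3*4)*l = 12*l)
R = -5092 (R = 2*(46 + (12*(-3))*72) = 2*(46 - 36*72) = 2*(46 - 2592) = 2*(-2546) = -5092)
(R - 23817)*(35554 + C(-143)) = (-5092 - 23817)*(35554 + 2*(-143)*(-222 - 143)) = -28909*(35554 + 2*(-143)*(-365)) = -28909*(35554 + 104390) = -28909*139944 = -4045641096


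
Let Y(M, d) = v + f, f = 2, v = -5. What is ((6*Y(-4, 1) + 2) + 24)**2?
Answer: 64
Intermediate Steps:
Y(M, d) = -3 (Y(M, d) = -5 + 2 = -3)
((6*Y(-4, 1) + 2) + 24)**2 = ((6*(-3) + 2) + 24)**2 = ((-18 + 2) + 24)**2 = (-16 + 24)**2 = 8**2 = 64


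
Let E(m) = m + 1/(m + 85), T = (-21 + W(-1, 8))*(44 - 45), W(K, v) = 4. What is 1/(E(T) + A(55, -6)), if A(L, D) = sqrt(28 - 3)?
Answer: 102/2245 ≈ 0.045434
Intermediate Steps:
A(L, D) = 5 (A(L, D) = sqrt(25) = 5)
T = 17 (T = (-21 + 4)*(44 - 45) = -17*(-1) = 17)
E(m) = m + 1/(85 + m)
1/(E(T) + A(55, -6)) = 1/((1 + 17**2 + 85*17)/(85 + 17) + 5) = 1/((1 + 289 + 1445)/102 + 5) = 1/((1/102)*1735 + 5) = 1/(1735/102 + 5) = 1/(2245/102) = 102/2245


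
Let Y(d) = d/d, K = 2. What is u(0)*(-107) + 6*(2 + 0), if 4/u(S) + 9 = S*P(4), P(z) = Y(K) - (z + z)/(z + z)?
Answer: 536/9 ≈ 59.556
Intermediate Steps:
Y(d) = 1
P(z) = 0 (P(z) = 1 - (z + z)/(z + z) = 1 - 2*z/(2*z) = 1 - 2*z*1/(2*z) = 1 - 1*1 = 1 - 1 = 0)
u(S) = -4/9 (u(S) = 4/(-9 + S*0) = 4/(-9 + 0) = 4/(-9) = 4*(-⅑) = -4/9)
u(0)*(-107) + 6*(2 + 0) = -4/9*(-107) + 6*(2 + 0) = 428/9 + 6*2 = 428/9 + 12 = 536/9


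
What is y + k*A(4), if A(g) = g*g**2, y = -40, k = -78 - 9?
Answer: -5608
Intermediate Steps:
k = -87
A(g) = g**3
y + k*A(4) = -40 - 87*4**3 = -40 - 87*64 = -40 - 5568 = -5608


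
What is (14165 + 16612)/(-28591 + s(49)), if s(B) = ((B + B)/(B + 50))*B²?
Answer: -3046923/2595211 ≈ -1.1741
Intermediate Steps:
s(B) = 2*B³/(50 + B) (s(B) = ((2*B)/(50 + B))*B² = (2*B/(50 + B))*B² = 2*B³/(50 + B))
(14165 + 16612)/(-28591 + s(49)) = (14165 + 16612)/(-28591 + 2*49³/(50 + 49)) = 30777/(-28591 + 2*117649/99) = 30777/(-28591 + 2*117649*(1/99)) = 30777/(-28591 + 235298/99) = 30777/(-2595211/99) = 30777*(-99/2595211) = -3046923/2595211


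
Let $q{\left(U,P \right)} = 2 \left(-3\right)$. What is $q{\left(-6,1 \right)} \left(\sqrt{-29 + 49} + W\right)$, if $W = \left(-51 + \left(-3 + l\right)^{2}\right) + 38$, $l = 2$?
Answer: $72 - 12 \sqrt{5} \approx 45.167$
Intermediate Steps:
$q{\left(U,P \right)} = -6$
$W = -12$ ($W = \left(-51 + \left(-3 + 2\right)^{2}\right) + 38 = \left(-51 + \left(-1\right)^{2}\right) + 38 = \left(-51 + 1\right) + 38 = -50 + 38 = -12$)
$q{\left(-6,1 \right)} \left(\sqrt{-29 + 49} + W\right) = - 6 \left(\sqrt{-29 + 49} - 12\right) = - 6 \left(\sqrt{20} - 12\right) = - 6 \left(2 \sqrt{5} - 12\right) = - 6 \left(-12 + 2 \sqrt{5}\right) = 72 - 12 \sqrt{5}$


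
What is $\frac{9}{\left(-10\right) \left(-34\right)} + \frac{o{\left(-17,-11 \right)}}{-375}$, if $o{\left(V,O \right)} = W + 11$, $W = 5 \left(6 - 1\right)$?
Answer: $- \frac{591}{8500} \approx -0.069529$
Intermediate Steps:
$W = 25$ ($W = 5 \cdot 5 = 25$)
$o{\left(V,O \right)} = 36$ ($o{\left(V,O \right)} = 25 + 11 = 36$)
$\frac{9}{\left(-10\right) \left(-34\right)} + \frac{o{\left(-17,-11 \right)}}{-375} = \frac{9}{\left(-10\right) \left(-34\right)} + \frac{36}{-375} = \frac{9}{340} + 36 \left(- \frac{1}{375}\right) = 9 \cdot \frac{1}{340} - \frac{12}{125} = \frac{9}{340} - \frac{12}{125} = - \frac{591}{8500}$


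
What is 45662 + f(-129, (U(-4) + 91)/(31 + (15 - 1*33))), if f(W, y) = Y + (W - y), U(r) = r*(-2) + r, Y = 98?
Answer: 593108/13 ≈ 45624.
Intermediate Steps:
U(r) = -r (U(r) = -2*r + r = -r)
f(W, y) = 98 + W - y (f(W, y) = 98 + (W - y) = 98 + W - y)
45662 + f(-129, (U(-4) + 91)/(31 + (15 - 1*33))) = 45662 + (98 - 129 - (-1*(-4) + 91)/(31 + (15 - 1*33))) = 45662 + (98 - 129 - (4 + 91)/(31 + (15 - 33))) = 45662 + (98 - 129 - 95/(31 - 18)) = 45662 + (98 - 129 - 95/13) = 45662 - 498/13 = 593108/13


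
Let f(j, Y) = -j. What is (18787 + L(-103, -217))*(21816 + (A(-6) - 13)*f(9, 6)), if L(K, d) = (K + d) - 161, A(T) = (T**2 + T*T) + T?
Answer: 390631734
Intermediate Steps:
A(T) = T + 2*T**2 (A(T) = (T**2 + T**2) + T = 2*T**2 + T = T + 2*T**2)
L(K, d) = -161 + K + d
(18787 + L(-103, -217))*(21816 + (A(-6) - 13)*f(9, 6)) = (18787 + (-161 - 103 - 217))*(21816 + (-6*(1 + 2*(-6)) - 13)*(-1*9)) = (18787 - 481)*(21816 + (-6*(1 - 12) - 13)*(-9)) = 18306*(21816 + (-6*(-11) - 13)*(-9)) = 18306*(21816 + (66 - 13)*(-9)) = 18306*(21816 + 53*(-9)) = 18306*(21816 - 477) = 18306*21339 = 390631734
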